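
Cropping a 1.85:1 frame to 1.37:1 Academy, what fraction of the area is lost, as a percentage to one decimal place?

25.9%

Going from 1.85:1 to 1.37:1 Academy means cutting width while keeping height.
(1.370)/(1.850) ≈ 0.741 of the area survives, leaving 25.95% discarded.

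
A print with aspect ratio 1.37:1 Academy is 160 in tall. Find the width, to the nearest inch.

219 in

Width = 160 × 1.370 = 219.20.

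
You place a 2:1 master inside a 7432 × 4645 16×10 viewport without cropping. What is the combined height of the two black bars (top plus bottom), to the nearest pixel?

929 px

2:1 (2.000) > 16×10 (1.600), so the master fills the width.
Content height = 7432 × 1/2 ≈ 3716.00 px.
4645 − 3716.00 = 929.00 px of bars.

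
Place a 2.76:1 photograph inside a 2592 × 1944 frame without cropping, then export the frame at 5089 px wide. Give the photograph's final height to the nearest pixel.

In the 2592×1944 frame the photograph fills the width: height = 2592 / 2.760 ≈ 939.13 px.
Scaling 2592 → 5089 is ×1.9633, so the height becomes 939.13 × 1.9633 ≈ 1843.84 px.

1844 px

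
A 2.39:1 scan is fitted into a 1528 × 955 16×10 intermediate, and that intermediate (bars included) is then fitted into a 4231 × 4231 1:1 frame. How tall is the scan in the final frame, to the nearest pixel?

2.39:1 in 1528×955: fills the width, so the scan is 1528.00 × 639.33.
16×10 in 4231×4231: fills the width, so the intermediate becomes 4231.00 × 2644.38 — a scale of ×2.7690.
So the scan's height is 639.33 × 2.7690 ≈ 1770.29.

1770 px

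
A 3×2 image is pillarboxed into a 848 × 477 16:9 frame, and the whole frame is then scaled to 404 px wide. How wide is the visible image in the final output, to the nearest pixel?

341 px

In the 848×477 frame the image fills the height: width = 477 × 3/2 ≈ 715.50 px.
Resizing to 404 px wide multiplies everything by 0.4764: 715.50 → 340.88 px.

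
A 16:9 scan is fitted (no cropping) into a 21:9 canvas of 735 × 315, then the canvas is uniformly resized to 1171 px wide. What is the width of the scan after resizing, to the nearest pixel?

In the 735×315 frame the scan fills the height: width = 315 × 16/9 ≈ 560.00 px.
Scaling 735 → 1171 is ×1.5932, so the width becomes 560.00 × 1.5932 ≈ 892.19 px.

892 px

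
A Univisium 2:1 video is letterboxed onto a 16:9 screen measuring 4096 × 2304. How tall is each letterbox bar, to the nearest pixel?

128 px

Univisium 2:1 is wider than 16:9, so it spans the full width.
That makes the image 2048.00 px tall (4096 × 1/2).
2304 − 2048.00 = 256.00 px of bars (128.00 each).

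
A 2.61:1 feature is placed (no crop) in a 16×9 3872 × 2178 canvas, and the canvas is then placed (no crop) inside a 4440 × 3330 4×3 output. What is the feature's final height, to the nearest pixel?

First fit — 2.61:1 into 3872×2178 spans the width: 3872.00 × 1483.52.
The 16×9 canvas is width-limited in 4440×3330, giving 4440.00 × 2497.50; scale factor 1.1467.
The feature scales with it: height 1483.52 × 1.1467 ≈ 1701.15.

1701 px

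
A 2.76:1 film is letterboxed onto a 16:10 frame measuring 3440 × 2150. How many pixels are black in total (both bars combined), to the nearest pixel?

3108464 pixels

Since 2.760 > 1.600, the film is width-limited.
That makes the image 1246.3768 px tall (3440 / 2.760).
Leftover height: 2150 − 1246.3768 = 903.6232 px.
Bar area = 903.6232 × 3440 ≈ 3108464 px.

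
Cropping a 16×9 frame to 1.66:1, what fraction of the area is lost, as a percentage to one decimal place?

6.6%

The height stays; only width is cut (since 1.66:1 is narrower than 16×9).
Area ratio = (1.660)/(1.778) = 93.38%; the remaining 6.62% is cropped out.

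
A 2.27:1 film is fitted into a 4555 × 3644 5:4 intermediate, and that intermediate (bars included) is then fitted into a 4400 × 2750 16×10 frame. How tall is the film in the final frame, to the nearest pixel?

2.27:1 in 4555×3644: fills the width, so the film is 4555.00 × 2006.61.
Second fit — the 5:4 canvas into 4400×2750 spans the height: 3437.50 × 2750.00 (×0.7547 from 4555×3644).
The film scales with it: height 2006.61 × 0.7547 ≈ 1514.32.

1514 px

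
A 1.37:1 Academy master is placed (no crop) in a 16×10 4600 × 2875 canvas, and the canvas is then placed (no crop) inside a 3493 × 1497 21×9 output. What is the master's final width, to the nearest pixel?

Inside the 4600×2875 canvas the master is height-limited at 3938.75 × 2875.00.
Second fit — the 16×10 canvas into 3493×1497 spans the height: 2395.20 × 1497.00 (×0.5207 from 4600×2875).
So the master's width is 3938.75 × 0.5207 ≈ 2050.89.

2051 px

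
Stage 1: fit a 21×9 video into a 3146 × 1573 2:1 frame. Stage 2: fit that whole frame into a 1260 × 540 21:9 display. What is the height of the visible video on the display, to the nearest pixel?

21×9 in 3146×1573: fills the width, so the video is 3146.00 × 1348.29.
2:1 in 1260×540: fills the height, so the intermediate becomes 1080.00 × 540.00 — a scale of ×0.3433.
Applying the same ×0.3433: 1348.29 → 462.86.

463 px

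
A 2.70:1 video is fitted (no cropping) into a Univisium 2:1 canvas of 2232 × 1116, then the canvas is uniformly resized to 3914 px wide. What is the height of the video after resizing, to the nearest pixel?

1450 px

At 2232×1116 the video is width-limited, so height = 2232 / 2.700 ≈ 826.67 px.
Scaling 2232 → 3914 is ×1.7536, so the height becomes 826.67 × 1.7536 ≈ 1449.63 px.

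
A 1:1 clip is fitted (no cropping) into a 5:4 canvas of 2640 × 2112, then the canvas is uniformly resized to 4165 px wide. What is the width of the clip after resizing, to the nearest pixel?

3332 px

In the 2640×2112 frame the clip fills the height: width = 2112 × 1/1 ≈ 2112.00 px.
Resizing to 4165 px wide multiplies everything by 1.5777: 2112.00 → 3332.00 px.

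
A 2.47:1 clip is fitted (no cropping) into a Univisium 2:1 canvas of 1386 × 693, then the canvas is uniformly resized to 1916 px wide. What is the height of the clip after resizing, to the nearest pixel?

776 px

Fitted into 1386×693, the clip spans the width; its height is 1386 / 2.470 ≈ 561.13 px.
Resizing to 1916 px wide multiplies everything by 1.3824: 561.13 → 775.71 px.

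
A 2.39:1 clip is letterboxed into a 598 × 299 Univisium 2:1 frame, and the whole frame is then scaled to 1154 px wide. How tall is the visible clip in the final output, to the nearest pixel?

483 px

Fitted into 598×299, the clip spans the width; its height is 598 / 2.390 ≈ 250.21 px.
Resizing to 1154 px wide multiplies everything by 1.9298: 250.21 → 482.85 px.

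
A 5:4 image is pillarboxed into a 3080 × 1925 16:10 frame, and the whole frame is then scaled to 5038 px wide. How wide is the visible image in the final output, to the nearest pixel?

3936 px

At 3080×1925 the image is height-limited, so width = 1925 × 5/4 ≈ 2406.25 px.
Scaling 3080 → 5038 is ×1.6357, so the width becomes 2406.25 × 1.6357 ≈ 3935.94 px.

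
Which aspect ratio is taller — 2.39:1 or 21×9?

21×9

2.39 and 21×9 = 2.333; 2.39 > 2.333. The smaller width-to-height ratio is the taller frame.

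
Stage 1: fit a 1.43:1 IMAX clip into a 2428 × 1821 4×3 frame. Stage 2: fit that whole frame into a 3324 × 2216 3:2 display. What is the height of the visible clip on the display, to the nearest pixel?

1.43:1 IMAX in 2428×1821: fills the width, so the clip is 2428.00 × 1697.90.
4×3 in 3324×2216: fills the height, so the intermediate becomes 2954.67 × 2216.00 — a scale of ×1.2169.
So the clip's height is 1697.90 × 1.2169 ≈ 2066.20.

2066 px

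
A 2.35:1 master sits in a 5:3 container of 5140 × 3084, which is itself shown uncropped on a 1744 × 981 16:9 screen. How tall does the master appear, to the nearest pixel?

696 px

First fit — 2.35:1 into 5140×3084 spans the width: 5140.00 × 2187.23.
Second fit — the 5:3 canvas into 1744×981 spans the height: 1635.00 × 981.00 (×0.3181 from 5140×3084).
The master scales with it: height 2187.23 × 0.3181 ≈ 695.74.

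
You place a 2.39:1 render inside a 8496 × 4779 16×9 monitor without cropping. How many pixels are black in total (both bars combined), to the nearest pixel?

10400704 pixels

2.39:1 is wider than 16×9, so it spans the full width.
Content height = 8496 / 2.390 ≈ 3554.8117 px.
Black = 4779 − 3554.8117 = 1224.1883 px.
That's 1224.1883 × 8496 ≈ 10400704 black pixels.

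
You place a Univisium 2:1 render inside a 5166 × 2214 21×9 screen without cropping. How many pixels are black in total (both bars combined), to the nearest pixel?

Univisium 2:1 (2.000) < 21×9 (2.333), so the render fills the height.
The render is 2214 × 2/1 ≈ 4428.0000 px wide.
Black = 5166 − 4428.0000 = 738.0000 px.
Bar area = 738.0000 × 2214 ≈ 1633932 px.

1633932 pixels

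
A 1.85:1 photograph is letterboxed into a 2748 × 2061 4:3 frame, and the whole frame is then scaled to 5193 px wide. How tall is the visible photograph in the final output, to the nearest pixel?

In the 2748×2061 frame the photograph fills the width: height = 2748 / 1.850 ≈ 1485.41 px.
Resizing to 5193 px wide multiplies everything by 1.8897: 1485.41 → 2807.03 px.

2807 px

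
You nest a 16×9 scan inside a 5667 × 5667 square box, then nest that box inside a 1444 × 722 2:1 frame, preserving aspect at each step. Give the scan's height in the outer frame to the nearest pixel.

406 px

16×9 in 5667×5667: fills the width, so the scan is 5667.00 × 3187.69.
square in 1444×722: fills the height, so the intermediate becomes 722.00 × 722.00 — a scale of ×0.1274.
The scan scales with it: height 3187.69 × 0.1274 ≈ 406.12.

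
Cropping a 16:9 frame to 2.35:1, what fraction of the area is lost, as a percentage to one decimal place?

2.35:1 is wider than 16:9, so the crop keeps the full width and trims the height.
(1.778)/(2.350) ≈ 0.757 of the area survives, leaving 24.35% discarded.

24.3%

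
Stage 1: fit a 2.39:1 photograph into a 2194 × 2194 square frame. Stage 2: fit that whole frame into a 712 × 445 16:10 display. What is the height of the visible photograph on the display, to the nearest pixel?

2.39:1 in 2194×2194: fills the width, so the photograph is 2194.00 × 917.99.
The square canvas is height-limited in 712×445, giving 445.00 × 445.00; scale factor 0.2028.
So the photograph's height is 917.99 × 0.2028 ≈ 186.19.

186 px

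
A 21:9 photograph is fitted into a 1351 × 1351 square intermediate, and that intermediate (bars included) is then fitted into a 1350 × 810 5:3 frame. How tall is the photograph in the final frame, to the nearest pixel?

First fit — 21:9 into 1351×1351 spans the width: 1351.00 × 579.00.
The square canvas is height-limited in 1350×810, giving 810.00 × 810.00; scale factor 0.5996.
So the photograph's height is 579.00 × 0.5996 ≈ 347.14.

347 px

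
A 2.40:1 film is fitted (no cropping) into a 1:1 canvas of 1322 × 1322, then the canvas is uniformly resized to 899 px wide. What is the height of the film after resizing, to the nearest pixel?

375 px

Fitted into 1322×1322, the film spans the width; its height is 1322 / 2.400 ≈ 550.83 px.
The frame scales by 899/1322 = 0.6800; 550.83 × 0.6800 ≈ 374.58 px.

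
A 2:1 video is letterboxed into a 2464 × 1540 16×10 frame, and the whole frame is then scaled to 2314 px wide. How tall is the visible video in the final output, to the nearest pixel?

In the 2464×1540 frame the video fills the width: height = 2464 × 1/2 ≈ 1232.00 px.
The frame scales by 2314/2464 = 0.9391; 1232.00 × 0.9391 ≈ 1157.00 px.

1157 px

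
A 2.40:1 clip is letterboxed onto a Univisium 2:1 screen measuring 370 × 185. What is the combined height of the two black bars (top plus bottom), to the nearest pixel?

Since 2.400 > 2.000, the clip is width-limited.
That makes the image 154.17 px tall (370 / 2.400).
Leftover height: 185 − 154.17 = 30.83 px.

31 px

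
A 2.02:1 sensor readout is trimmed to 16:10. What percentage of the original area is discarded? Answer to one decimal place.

20.8%

The height stays; only width is cut (since 16:10 is narrower than 2.02:1).
(1.600)/(2.020) ≈ 0.792 of the area survives, leaving 20.79% discarded.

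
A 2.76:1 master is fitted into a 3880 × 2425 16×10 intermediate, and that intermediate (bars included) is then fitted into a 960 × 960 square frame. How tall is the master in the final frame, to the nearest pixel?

Inside the 3880×2425 canvas the master is width-limited at 3880.00 × 1405.80.
16×10 in 960×960: fills the width, so the intermediate becomes 960.00 × 600.00 — a scale of ×0.2474.
The master scales with it: height 1405.80 × 0.2474 ≈ 347.83.

348 px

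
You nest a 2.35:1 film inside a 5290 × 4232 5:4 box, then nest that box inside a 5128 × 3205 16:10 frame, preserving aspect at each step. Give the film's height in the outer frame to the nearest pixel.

2.35:1 in 5290×4232: fills the width, so the film is 5290.00 × 2251.06.
5:4 in 5128×3205: fills the height, so the intermediate becomes 4006.25 × 3205.00 — a scale of ×0.7573.
Applying the same ×0.7573: 2251.06 → 1704.79.

1705 px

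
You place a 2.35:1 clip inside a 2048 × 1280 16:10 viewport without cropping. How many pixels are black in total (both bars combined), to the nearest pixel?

836630 pixels

2.35:1 (2.350) > 16:10 (1.600), so the clip fills the width.
Content height = 2048 / 2.350 ≈ 871.4894 px.
1280 − 871.4894 = 408.5106 px of bars.
That's 408.5106 × 2048 ≈ 836630 black pixels.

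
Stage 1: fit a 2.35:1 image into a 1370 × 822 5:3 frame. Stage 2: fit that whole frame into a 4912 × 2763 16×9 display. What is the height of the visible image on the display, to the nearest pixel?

1960 px

First fit — 2.35:1 into 1370×822 spans the width: 1370.00 × 582.98.
Second fit — the 5:3 canvas into 4912×2763 spans the height: 4605.00 × 2763.00 (×3.3613 from 1370×822).
The image scales with it: height 582.98 × 3.3613 ≈ 1959.57.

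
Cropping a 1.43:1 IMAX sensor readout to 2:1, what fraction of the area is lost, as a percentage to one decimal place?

2:1 is wider than 1.43:1 IMAX, so the crop keeps the full width and trims the height.
Area ratio = (1.430)/(2.000) = 71.50%; the remaining 28.50% is cropped out.

28.5%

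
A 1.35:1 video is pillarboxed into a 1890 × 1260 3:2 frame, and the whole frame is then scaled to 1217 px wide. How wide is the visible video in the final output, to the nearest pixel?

Fitted into 1890×1260, the video spans the height; its width is 1260 × 1.350 ≈ 1701.00 px.
The frame scales by 1217/1890 = 0.6439; 1701.00 × 0.6439 ≈ 1095.30 px.

1095 px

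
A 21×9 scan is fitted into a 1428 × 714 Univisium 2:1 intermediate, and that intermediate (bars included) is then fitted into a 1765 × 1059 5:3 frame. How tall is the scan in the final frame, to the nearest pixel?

756 px

21×9 in 1428×714: fills the width, so the scan is 1428.00 × 612.00.
Second fit — the Univisium 2:1 canvas into 1765×1059 spans the width: 1765.00 × 882.50 (×1.2360 from 1428×714).
So the scan's height is 612.00 × 1.2360 ≈ 756.43.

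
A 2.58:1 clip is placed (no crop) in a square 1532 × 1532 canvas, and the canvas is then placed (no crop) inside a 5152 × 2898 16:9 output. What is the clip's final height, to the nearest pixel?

2.58:1 in 1532×1532: fills the width, so the clip is 1532.00 × 593.80.
square in 5152×2898: fills the height, so the intermediate becomes 2898.00 × 2898.00 — a scale of ×1.8916.
The clip scales with it: height 593.80 × 1.8916 ≈ 1123.26.

1123 px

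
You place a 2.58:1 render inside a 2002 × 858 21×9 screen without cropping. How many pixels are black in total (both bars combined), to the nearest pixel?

2.58:1 is wider than 21×9, so it spans the full width.
That makes the image 775.9690 px tall (2002 / 2.580).
858 − 775.9690 = 82.0310 px of bars.
That's 82.0310 × 2002 ≈ 164226 black pixels.

164226 pixels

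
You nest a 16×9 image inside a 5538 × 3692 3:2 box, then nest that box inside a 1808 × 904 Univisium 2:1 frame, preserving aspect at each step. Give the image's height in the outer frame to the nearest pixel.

763 px

Inside the 5538×3692 canvas the image is width-limited at 5538.00 × 3115.12.
Second fit — the 3:2 canvas into 1808×904 spans the height: 1356.00 × 904.00 (×0.2449 from 5538×3692).
The image scales with it: height 3115.12 × 0.2449 ≈ 762.75.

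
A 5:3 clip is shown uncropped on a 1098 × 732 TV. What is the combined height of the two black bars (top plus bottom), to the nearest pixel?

73 px

5:3 (1.667) > 3×2 (1.500), so the clip fills the width.
That makes the image 658.80 px tall (1098 × 3/5).
732 − 658.80 = 73.20 px of bars.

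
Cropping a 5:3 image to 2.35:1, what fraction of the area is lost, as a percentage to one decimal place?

Going from 5:3 to 2.35:1 means cutting height while keeping width.
Fraction kept = (1.667)/(2.350) ≈ 70.92%, so 29.08% is lost.

29.1%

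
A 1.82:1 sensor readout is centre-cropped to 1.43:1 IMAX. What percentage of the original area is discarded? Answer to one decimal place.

The height stays; only width is cut (since 1.43:1 IMAX is narrower than 1.82:1).
Fraction kept = (1.430)/(1.820) ≈ 78.57%, so 21.43% is lost.

21.4%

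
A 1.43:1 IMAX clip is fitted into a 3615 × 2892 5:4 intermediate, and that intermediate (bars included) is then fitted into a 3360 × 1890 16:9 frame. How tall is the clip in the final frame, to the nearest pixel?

Inside the 3615×2892 canvas the clip is width-limited at 3615.00 × 2527.97.
5:4 in 3360×1890: fills the height, so the intermediate becomes 2362.50 × 1890.00 — a scale of ×0.6535.
So the clip's height is 2527.97 × 0.6535 ≈ 1652.10.

1652 px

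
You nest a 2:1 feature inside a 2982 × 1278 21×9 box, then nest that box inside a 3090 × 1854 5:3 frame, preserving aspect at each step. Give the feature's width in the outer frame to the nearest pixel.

2:1 in 2982×1278: fills the height, so the feature is 2556.00 × 1278.00.
21×9 in 3090×1854: fills the width, so the intermediate becomes 3090.00 × 1324.29 — a scale of ×1.0362.
Applying the same ×1.0362: 2556.00 → 2648.57.

2649 px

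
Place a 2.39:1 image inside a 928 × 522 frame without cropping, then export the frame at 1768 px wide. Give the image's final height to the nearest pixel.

In the 928×522 frame the image fills the width: height = 928 / 2.390 ≈ 388.28 px.
Resizing to 1768 px wide multiplies everything by 1.9052: 388.28 → 739.75 px.

740 px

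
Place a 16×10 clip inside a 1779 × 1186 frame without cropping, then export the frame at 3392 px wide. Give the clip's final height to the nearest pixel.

2120 px

At 1779×1186 the clip is width-limited, so height = 1779 × 10/16 ≈ 1111.88 px.
Resizing to 3392 px wide multiplies everything by 1.9067: 1111.88 → 2120.00 px.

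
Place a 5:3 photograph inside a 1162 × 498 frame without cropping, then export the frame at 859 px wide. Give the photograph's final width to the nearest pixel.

In the 1162×498 frame the photograph fills the height: width = 498 × 5/3 ≈ 830.00 px.
Resizing to 859 px wide multiplies everything by 0.7392: 830.00 → 613.57 px.

614 px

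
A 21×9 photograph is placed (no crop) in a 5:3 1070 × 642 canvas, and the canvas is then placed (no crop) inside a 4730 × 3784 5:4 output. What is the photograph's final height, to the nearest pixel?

Inside the 1070×642 canvas the photograph is width-limited at 1070.00 × 458.57.
The 5:3 canvas is width-limited in 4730×3784, giving 4730.00 × 2838.00; scale factor 4.4206.
Applying the same ×4.4206: 458.57 → 2027.14.

2027 px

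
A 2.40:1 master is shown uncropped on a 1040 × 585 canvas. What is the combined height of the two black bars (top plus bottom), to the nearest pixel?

152 px

Since 2.400 > 1.778, the master is width-limited.
The master is 1040 / 2.400 ≈ 433.33 px tall.
585 − 433.33 = 151.67 px of bars.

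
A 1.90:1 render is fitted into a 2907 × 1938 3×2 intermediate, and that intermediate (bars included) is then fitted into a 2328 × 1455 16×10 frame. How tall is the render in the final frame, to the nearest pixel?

1149 px

Inside the 2907×1938 canvas the render is width-limited at 2907.00 × 1530.00.
The 3×2 canvas is height-limited in 2328×1455, giving 2182.50 × 1455.00; scale factor 0.7508.
The render scales with it: height 1530.00 × 0.7508 ≈ 1148.68.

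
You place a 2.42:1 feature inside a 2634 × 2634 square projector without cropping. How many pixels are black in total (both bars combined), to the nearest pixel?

2.42:1 is wider than square, so it spans the full width.
The feature is 2634 / 2.420 ≈ 1088.4298 px tall.
2634 − 1088.4298 = 1545.5702 px of bars.
Bar area = 1545.5702 × 2634 ≈ 4071032 px.

4071032 pixels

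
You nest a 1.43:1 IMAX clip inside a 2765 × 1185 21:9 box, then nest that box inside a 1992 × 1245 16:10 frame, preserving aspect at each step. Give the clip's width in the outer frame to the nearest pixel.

First fit — 1.43:1 IMAX into 2765×1185 spans the height: 1694.55 × 1185.00.
21:9 in 1992×1245: fills the width, so the intermediate becomes 1992.00 × 853.71 — a scale of ×0.7204.
So the clip's width is 1694.55 × 0.7204 ≈ 1220.81.

1221 px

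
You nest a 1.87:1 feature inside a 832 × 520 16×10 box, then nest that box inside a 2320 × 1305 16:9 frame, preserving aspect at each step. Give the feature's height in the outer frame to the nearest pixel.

First fit — 1.87:1 into 832×520 spans the width: 832.00 × 444.92.
The 16×10 canvas is height-limited in 2320×1305, giving 2088.00 × 1305.00; scale factor 2.5096.
The feature scales with it: height 444.92 × 2.5096 ≈ 1116.58.

1117 px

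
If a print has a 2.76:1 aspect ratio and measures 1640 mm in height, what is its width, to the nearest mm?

Width = 1640 × 2.760 = 4526.40.

4526 mm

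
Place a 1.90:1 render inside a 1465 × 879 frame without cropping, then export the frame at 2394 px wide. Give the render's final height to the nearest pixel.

In the 1465×879 frame the render fills the width: height = 1465 / 1.900 ≈ 771.05 px.
Resizing to 2394 px wide multiplies everything by 1.6341: 771.05 → 1260.00 px.

1260 px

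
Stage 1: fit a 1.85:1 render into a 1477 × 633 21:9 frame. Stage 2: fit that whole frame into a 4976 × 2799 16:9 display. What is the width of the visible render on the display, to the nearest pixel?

Inside the 1477×633 canvas the render is height-limited at 1171.05 × 633.00.
21:9 in 4976×2799: fills the width, so the intermediate becomes 4976.00 × 2132.57 — a scale of ×3.3690.
So the render's width is 1171.05 × 3.3690 ≈ 3945.26.

3945 px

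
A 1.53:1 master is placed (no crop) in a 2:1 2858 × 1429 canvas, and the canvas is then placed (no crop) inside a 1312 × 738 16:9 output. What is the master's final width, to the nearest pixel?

1.53:1 in 2858×1429: fills the height, so the master is 2186.37 × 1429.00.
2:1 in 1312×738: fills the width, so the intermediate becomes 1312.00 × 656.00 — a scale of ×0.4591.
Applying the same ×0.4591: 2186.37 → 1003.68.

1004 px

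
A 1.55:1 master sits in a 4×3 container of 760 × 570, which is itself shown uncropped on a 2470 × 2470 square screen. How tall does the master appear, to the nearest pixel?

1.55:1 in 760×570: fills the width, so the master is 760.00 × 490.32.
4×3 in 2470×2470: fills the width, so the intermediate becomes 2470.00 × 1852.50 — a scale of ×3.2500.
Applying the same ×3.2500: 490.32 → 1593.55.

1594 px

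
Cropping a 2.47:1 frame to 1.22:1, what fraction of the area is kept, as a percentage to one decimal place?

The height stays; only width is cut (since 1.22:1 is narrower than 2.47:1).
(1.220)/(2.470) ≈ 0.494 of the area survives.

49.4%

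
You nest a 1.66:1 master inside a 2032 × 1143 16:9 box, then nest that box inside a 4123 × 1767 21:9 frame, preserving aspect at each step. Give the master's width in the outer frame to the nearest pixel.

2933 px

First fit — 1.66:1 into 2032×1143 spans the height: 1897.38 × 1143.00.
The 16:9 canvas is height-limited in 4123×1767, giving 3141.33 × 1767.00; scale factor 1.5459.
Applying the same ×1.5459: 1897.38 → 2933.22.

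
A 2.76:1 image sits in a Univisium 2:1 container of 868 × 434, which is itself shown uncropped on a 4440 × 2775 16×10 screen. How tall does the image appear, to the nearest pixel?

Inside the 868×434 canvas the image is width-limited at 868.00 × 314.49.
The Univisium 2:1 canvas is width-limited in 4440×2775, giving 4440.00 × 2220.00; scale factor 5.1152.
So the image's height is 314.49 × 5.1152 ≈ 1608.70.

1609 px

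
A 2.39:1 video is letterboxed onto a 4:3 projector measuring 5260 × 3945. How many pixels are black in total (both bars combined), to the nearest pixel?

9174298 pixels

2.39:1 is wider than 4:3, so it spans the full width.
The video is 5260 / 2.390 ≈ 2200.8368 px tall.
Leftover height: 3945 − 2200.8368 = 1744.1632 px.
Across the 5260-px span: 1744.1632 × 5260 ≈ 9174298 px.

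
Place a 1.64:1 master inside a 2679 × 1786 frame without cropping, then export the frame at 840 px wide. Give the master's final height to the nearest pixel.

At 2679×1786 the master is width-limited, so height = 2679 / 1.640 ≈ 1633.54 px.
Scaling 2679 → 840 is ×0.3135, so the height becomes 1633.54 × 0.3135 ≈ 512.20 px.

512 px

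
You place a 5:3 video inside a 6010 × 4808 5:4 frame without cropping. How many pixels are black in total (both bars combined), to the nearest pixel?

7224020 pixels

5:3 is wider than 5:4, so it spans the full width.
Content height = 6010 × 3/5 ≈ 3606.0000 px.
Leftover height: 4808 − 3606.0000 = 1202.0000 px.
Bar area = 1202.0000 × 6010 ≈ 7224020 px.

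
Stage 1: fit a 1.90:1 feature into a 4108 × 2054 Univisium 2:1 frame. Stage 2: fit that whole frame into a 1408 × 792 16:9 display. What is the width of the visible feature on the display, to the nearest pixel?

1338 px

1.90:1 in 4108×2054: fills the height, so the feature is 3902.60 × 2054.00.
Second fit — the Univisium 2:1 canvas into 1408×792 spans the width: 1408.00 × 704.00 (×0.3427 from 4108×2054).
So the feature's width is 3902.60 × 0.3427 ≈ 1337.60.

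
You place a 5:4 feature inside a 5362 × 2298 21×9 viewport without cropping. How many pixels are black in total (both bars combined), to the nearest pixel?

Since 1.250 < 2.333, the feature is height-limited.
That makes the image 2872.5000 px wide (2298 × 5/4).
Black = 5362 − 2872.5000 = 2489.5000 px.
That's 2489.5000 × 2298 ≈ 5720871 black pixels.

5720871 pixels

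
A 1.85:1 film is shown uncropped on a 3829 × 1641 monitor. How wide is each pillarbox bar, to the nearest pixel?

1.85:1 is narrower than 21:9, so it spans the full height.
Content width = 1641 × 1.850 ≈ 3035.85 px.
3829 − 3035.85 = 793.15 px of bars (396.57 each).

397 px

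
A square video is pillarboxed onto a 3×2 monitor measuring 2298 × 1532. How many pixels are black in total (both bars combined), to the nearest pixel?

square (1.000) < 3×2 (1.500), so the video fills the height.
The video is 1532 × 1/1 ≈ 1532.0000 px wide.
2298 − 1532.0000 = 766.0000 px of bars.
Bar area = 766.0000 × 1532 ≈ 1173512 px.

1173512 pixels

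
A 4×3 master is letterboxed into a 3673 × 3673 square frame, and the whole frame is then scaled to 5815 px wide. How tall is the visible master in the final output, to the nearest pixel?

4361 px

Fitted into 3673×3673, the master spans the width; its height is 3673 × 3/4 ≈ 2754.75 px.
Resizing to 5815 px wide multiplies everything by 1.5832: 2754.75 → 4361.25 px.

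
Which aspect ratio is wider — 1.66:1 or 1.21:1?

1.66 and 1.21; 1.66 > 1.21.

1.66:1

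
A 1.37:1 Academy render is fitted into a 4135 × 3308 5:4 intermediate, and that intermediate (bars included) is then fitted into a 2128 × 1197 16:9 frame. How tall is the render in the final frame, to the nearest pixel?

First fit — 1.37:1 Academy into 4135×3308 spans the width: 4135.00 × 3018.25.
5:4 in 2128×1197: fills the height, so the intermediate becomes 1496.25 × 1197.00 — a scale of ×0.3619.
The render scales with it: height 3018.25 × 0.3619 ≈ 1092.15.

1092 px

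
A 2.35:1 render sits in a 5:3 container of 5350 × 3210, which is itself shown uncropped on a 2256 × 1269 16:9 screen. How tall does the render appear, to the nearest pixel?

900 px

Inside the 5350×3210 canvas the render is width-limited at 5350.00 × 2276.60.
5:3 in 2256×1269: fills the height, so the intermediate becomes 2115.00 × 1269.00 — a scale of ×0.3953.
Applying the same ×0.3953: 2276.60 → 900.00.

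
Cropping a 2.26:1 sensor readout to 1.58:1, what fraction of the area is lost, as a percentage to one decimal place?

Going from 2.26:1 to 1.58:1 means cutting width while keeping height.
(1.580)/(2.260) ≈ 0.699 of the area survives, leaving 30.09% discarded.

30.1%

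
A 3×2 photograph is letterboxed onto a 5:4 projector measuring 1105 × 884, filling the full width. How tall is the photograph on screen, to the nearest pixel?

Content height = 1105 × 2/3 ≈ 736.67 px.

737 px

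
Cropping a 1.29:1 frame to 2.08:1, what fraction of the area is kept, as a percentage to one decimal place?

The width stays; only height is cut (since 2.08:1 is wider than 1.29:1).
Area ratio = (1.290)/(2.080) = 62.02% retained.

62.0%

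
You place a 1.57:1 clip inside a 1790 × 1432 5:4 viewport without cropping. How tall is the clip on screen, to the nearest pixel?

1.57:1 (1.570) > 5:4 (1.250), so the clip fills the width.
The clip is 1790 / 1.570 ≈ 1140.13 px tall.

1140 px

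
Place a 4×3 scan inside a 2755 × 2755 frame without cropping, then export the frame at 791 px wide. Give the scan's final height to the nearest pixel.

Fitted into 2755×2755, the scan spans the width; its height is 2755 × 3/4 ≈ 2066.25 px.
Resizing to 791 px wide multiplies everything by 0.2871: 2066.25 → 593.25 px.

593 px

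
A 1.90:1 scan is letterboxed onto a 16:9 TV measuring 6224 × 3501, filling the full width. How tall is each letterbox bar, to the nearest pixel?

113 px

Content height = 6224 / 1.900 ≈ 3275.79 px.
Leftover height: 3501 − 3275.79 = 225.21 px → 112.61 each side.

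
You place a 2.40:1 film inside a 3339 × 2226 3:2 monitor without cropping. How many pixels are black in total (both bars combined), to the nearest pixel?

2787230 pixels

Since 2.400 > 1.500, the film is width-limited.
Content height = 3339 / 2.400 ≈ 1391.2500 px.
Black = 2226 − 1391.2500 = 834.7500 px.
That's 834.7500 × 3339 ≈ 2787230 black pixels.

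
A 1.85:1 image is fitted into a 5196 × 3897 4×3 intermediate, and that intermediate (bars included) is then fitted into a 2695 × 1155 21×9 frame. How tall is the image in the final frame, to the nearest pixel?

1.85:1 in 5196×3897: fills the width, so the image is 5196.00 × 2808.65.
Second fit — the 4×3 canvas into 2695×1155 spans the height: 1540.00 × 1155.00 (×0.2964 from 5196×3897).
Applying the same ×0.2964: 2808.65 → 832.43.

832 px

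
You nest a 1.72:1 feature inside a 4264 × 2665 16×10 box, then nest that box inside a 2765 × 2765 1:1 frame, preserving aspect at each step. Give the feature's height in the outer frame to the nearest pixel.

1608 px

1.72:1 in 4264×2665: fills the width, so the feature is 4264.00 × 2479.07.
16×10 in 2765×2765: fills the width, so the intermediate becomes 2765.00 × 1728.12 — a scale of ×0.6485.
So the feature's height is 2479.07 × 0.6485 ≈ 1607.56.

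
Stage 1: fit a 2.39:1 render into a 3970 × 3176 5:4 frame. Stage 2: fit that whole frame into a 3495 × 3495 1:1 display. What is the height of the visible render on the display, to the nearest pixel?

1462 px

Inside the 3970×3176 canvas the render is width-limited at 3970.00 × 1661.09.
The 5:4 canvas is width-limited in 3495×3495, giving 3495.00 × 2796.00; scale factor 0.8804.
So the render's height is 1661.09 × 0.8804 ≈ 1462.34.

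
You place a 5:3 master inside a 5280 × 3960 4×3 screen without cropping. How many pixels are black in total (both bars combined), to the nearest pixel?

5:3 (1.667) > 4×3 (1.333), so the master fills the width.
Content height = 5280 × 3/5 ≈ 3168.0000 px.
Black = 3960 − 3168.0000 = 792.0000 px.
Bar area = 792.0000 × 5280 ≈ 4181760 px.

4181760 pixels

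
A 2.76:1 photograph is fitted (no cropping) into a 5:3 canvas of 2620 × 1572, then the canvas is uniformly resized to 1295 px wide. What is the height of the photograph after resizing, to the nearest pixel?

469 px

In the 2620×1572 frame the photograph fills the width: height = 2620 / 2.760 ≈ 949.28 px.
The frame scales by 1295/2620 = 0.4943; 949.28 × 0.4943 ≈ 469.20 px.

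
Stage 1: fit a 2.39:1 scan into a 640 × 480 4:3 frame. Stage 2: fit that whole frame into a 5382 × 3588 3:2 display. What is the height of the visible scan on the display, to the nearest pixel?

2002 px

First fit — 2.39:1 into 640×480 spans the width: 640.00 × 267.78.
Second fit — the 4:3 canvas into 5382×3588 spans the height: 4784.00 × 3588.00 (×7.4750 from 640×480).
Applying the same ×7.4750: 267.78 → 2001.67.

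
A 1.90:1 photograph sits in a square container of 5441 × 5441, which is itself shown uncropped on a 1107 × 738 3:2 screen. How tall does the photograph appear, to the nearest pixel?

388 px

First fit — 1.90:1 into 5441×5441 spans the width: 5441.00 × 2863.68.
square in 1107×738: fills the height, so the intermediate becomes 738.00 × 738.00 — a scale of ×0.1356.
The photograph scales with it: height 2863.68 × 0.1356 ≈ 388.42.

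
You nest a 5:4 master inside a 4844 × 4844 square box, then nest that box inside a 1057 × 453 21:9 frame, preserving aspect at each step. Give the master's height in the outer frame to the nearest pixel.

Inside the 4844×4844 canvas the master is width-limited at 4844.00 × 3875.20.
The square canvas is height-limited in 1057×453, giving 453.00 × 453.00; scale factor 0.0935.
The master scales with it: height 3875.20 × 0.0935 ≈ 362.40.

362 px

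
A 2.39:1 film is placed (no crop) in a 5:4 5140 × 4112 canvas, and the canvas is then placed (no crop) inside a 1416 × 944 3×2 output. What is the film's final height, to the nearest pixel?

494 px

First fit — 2.39:1 into 5140×4112 spans the width: 5140.00 × 2150.63.
The 5:4 canvas is height-limited in 1416×944, giving 1180.00 × 944.00; scale factor 0.2296.
The film scales with it: height 2150.63 × 0.2296 ≈ 493.72.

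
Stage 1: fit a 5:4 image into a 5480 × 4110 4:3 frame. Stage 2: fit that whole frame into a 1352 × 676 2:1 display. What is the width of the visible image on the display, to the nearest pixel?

845 px

First fit — 5:4 into 5480×4110 spans the height: 5137.50 × 4110.00.
4:3 in 1352×676: fills the height, so the intermediate becomes 901.33 × 676.00 — a scale of ×0.1645.
The image scales with it: width 5137.50 × 0.1645 ≈ 845.00.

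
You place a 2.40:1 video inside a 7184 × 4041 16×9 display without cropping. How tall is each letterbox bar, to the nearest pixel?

2.40:1 (2.400) > 16×9 (1.778), so the video fills the width.
Content height = 7184 / 2.400 ≈ 2993.33 px.
Black = 4041 − 2993.33 = 1047.67 px, or 523.83 per bar.

524 px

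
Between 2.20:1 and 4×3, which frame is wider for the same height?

2.20:1

2.2 and 4×3 = 1.333; 2.2 > 1.333.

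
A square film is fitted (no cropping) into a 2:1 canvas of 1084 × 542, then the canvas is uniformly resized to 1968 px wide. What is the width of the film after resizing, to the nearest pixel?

In the 1084×542 frame the film fills the height: width = 542 × 1/1 ≈ 542.00 px.
Resizing to 1968 px wide multiplies everything by 1.8155: 542.00 → 984.00 px.

984 px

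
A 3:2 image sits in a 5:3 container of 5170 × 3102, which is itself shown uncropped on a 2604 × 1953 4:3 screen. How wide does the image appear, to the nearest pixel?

2344 px

Inside the 5170×3102 canvas the image is height-limited at 4653.00 × 3102.00.
Second fit — the 5:3 canvas into 2604×1953 spans the width: 2604.00 × 1562.40 (×0.5037 from 5170×3102).
The image scales with it: width 4653.00 × 0.5037 ≈ 2343.60.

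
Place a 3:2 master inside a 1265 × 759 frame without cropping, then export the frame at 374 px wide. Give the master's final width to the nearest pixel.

337 px

In the 1265×759 frame the master fills the height: width = 759 × 3/2 ≈ 1138.50 px.
The frame scales by 374/1265 = 0.2957; 1138.50 × 0.2957 ≈ 336.60 px.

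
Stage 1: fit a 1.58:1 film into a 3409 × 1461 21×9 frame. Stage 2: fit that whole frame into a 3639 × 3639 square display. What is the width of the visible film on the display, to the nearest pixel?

2464 px

1.58:1 in 3409×1461: fills the height, so the film is 2308.38 × 1461.00.
The 21×9 canvas is width-limited in 3639×3639, giving 3639.00 × 1559.57; scale factor 1.0675.
So the film's width is 2308.38 × 1.0675 ≈ 2464.12.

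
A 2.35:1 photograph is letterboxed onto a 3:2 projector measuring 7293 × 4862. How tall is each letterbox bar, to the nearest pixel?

Since 2.350 > 1.500, the photograph is width-limited.
The photograph is 7293 / 2.350 ≈ 3103.40 px tall.
4862 − 3103.40 = 1758.60 px of bars (879.30 each).

879 px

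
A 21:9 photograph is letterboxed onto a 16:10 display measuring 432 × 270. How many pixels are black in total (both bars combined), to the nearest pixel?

36658 pixels

Since 2.333 > 1.600, the photograph is width-limited.
The photograph is 432 × 9/21 ≈ 185.1429 px tall.
270 − 185.1429 = 84.8571 px of bars.
That's 84.8571 × 432 ≈ 36658 black pixels.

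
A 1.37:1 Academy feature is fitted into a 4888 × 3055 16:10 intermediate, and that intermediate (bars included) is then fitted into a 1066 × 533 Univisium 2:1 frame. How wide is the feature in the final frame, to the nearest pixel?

First fit — 1.37:1 Academy into 4888×3055 spans the height: 4185.35 × 3055.00.
Second fit — the 16:10 canvas into 1066×533 spans the height: 852.80 × 533.00 (×0.1745 from 4888×3055).
The feature scales with it: width 4185.35 × 0.1745 ≈ 730.21.

730 px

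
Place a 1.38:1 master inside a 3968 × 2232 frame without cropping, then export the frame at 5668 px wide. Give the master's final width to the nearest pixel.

4400 px

At 3968×2232 the master is height-limited, so width = 2232 × 1.380 ≈ 3080.16 px.
Resizing to 5668 px wide multiplies everything by 1.4284: 3080.16 → 4399.78 px.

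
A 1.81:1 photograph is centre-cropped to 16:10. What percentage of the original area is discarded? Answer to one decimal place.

11.6%

16:10 is narrower than 1.81:1, so the crop keeps the full height and trims the width.
(1.600)/(1.810) ≈ 0.884 of the area survives, leaving 11.60% discarded.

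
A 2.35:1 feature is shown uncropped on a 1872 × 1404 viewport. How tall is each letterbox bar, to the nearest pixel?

2.35:1 is wider than 4:3, so it spans the full width.
Content height = 1872 / 2.350 ≈ 796.60 px.
Black = 1404 − 796.60 = 607.40 px, or 303.70 per bar.

304 px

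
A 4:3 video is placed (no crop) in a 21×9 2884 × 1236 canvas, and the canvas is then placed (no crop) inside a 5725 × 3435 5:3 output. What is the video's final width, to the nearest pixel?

3271 px

First fit — 4:3 into 2884×1236 spans the height: 1648.00 × 1236.00.
21×9 in 5725×3435: fills the width, so the intermediate becomes 5725.00 × 2453.57 — a scale of ×1.9851.
Applying the same ×1.9851: 1648.00 → 3271.43.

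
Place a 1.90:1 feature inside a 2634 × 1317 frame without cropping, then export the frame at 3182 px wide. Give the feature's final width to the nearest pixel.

3023 px

At 2634×1317 the feature is height-limited, so width = 1317 × 1.900 ≈ 2502.30 px.
Resizing to 3182 px wide multiplies everything by 1.2080: 2502.30 → 3022.90 px.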